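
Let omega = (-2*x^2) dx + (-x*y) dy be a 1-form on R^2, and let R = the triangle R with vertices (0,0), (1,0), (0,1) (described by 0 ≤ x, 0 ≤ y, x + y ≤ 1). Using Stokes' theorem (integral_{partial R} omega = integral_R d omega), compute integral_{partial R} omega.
integral_(partial R) omega = -1/6

Stokes: integral_partial_R omega = integral_R d omega with d omega = (∂Q/∂x - ∂P/∂y) dx ∧ dy.
  ∂Q/∂x = -y
  ∂P/∂y = 0
  integrand = ∂Q/∂x - ∂P/∂y = -y.
Integrating over R: integral_0^1 integral_0^{1-x} (-y) dy dx = -1/6.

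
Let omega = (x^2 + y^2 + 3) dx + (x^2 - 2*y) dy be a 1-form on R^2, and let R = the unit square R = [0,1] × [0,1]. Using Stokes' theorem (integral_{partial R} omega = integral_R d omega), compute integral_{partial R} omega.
integral_(partial R) omega = 0

Stokes: integral_partial_R omega = integral_R d omega with d omega = (∂Q/∂x - ∂P/∂y) dx ∧ dy.
  ∂Q/∂x = 2*x
  ∂P/∂y = 2*y
  integrand = ∂Q/∂x - ∂P/∂y = 2*x - 2*y.
Integrating over R: integral_0^1 integral_0^1 (2*x - 2*y) dx dy = 0.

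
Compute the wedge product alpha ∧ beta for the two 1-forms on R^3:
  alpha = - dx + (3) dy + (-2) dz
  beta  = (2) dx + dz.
alpha ∧ beta = (3) dx ∧ dz + (-6) dx ∧ dy + (3) dy ∧ dz

Distribute the wedge, using dx_i ∧ dx_j = -dx_j ∧ dx_i and dx_i ∧ dx_i = 0. For each pair (i, j) with i < j, the coefficient of dx_i ∧ dx_j in alpha ∧ beta is (alpha_i * beta_j - alpha_j * beta_i). Collecting: alpha ∧ beta = (3) dx ∧ dz + (-6) dx ∧ dy + (3) dy ∧ dz.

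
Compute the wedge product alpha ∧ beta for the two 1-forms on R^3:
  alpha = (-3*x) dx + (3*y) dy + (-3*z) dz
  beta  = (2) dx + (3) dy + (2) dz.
alpha ∧ beta = (-9*x - 6*y) dx ∧ dy + (-6*x + 6*z) dx ∧ dz + (6*y + 9*z) dy ∧ dz

Distribute the wedge, using dx_i ∧ dx_j = -dx_j ∧ dx_i and dx_i ∧ dx_i = 0. For each pair (i, j) with i < j, the coefficient of dx_i ∧ dx_j in alpha ∧ beta is (alpha_i * beta_j - alpha_j * beta_i). Collecting: alpha ∧ beta = (-9*x - 6*y) dx ∧ dy + (-6*x + 6*z) dx ∧ dz + (6*y + 9*z) dy ∧ dz.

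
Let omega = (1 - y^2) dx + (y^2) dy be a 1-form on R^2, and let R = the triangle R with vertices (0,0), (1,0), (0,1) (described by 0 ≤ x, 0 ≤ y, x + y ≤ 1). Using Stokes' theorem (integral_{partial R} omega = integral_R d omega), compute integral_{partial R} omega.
integral_(partial R) omega = 1/3

Stokes: integral_partial_R omega = integral_R d omega with d omega = (∂Q/∂x - ∂P/∂y) dx ∧ dy.
  ∂Q/∂x = 0
  ∂P/∂y = -2*y
  integrand = ∂Q/∂x - ∂P/∂y = 2*y.
Integrating over R: integral_0^1 integral_0^{1-x} (2*y) dy dx = 1/3.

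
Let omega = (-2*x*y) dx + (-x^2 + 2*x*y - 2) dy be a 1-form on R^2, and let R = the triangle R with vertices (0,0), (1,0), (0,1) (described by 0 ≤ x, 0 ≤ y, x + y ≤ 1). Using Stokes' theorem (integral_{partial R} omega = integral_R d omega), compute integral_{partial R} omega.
integral_(partial R) omega = 1/3

Stokes: integral_partial_R omega = integral_R d omega with d omega = (∂Q/∂x - ∂P/∂y) dx ∧ dy.
  ∂Q/∂x = -2*x + 2*y
  ∂P/∂y = -2*x
  integrand = ∂Q/∂x - ∂P/∂y = 2*y.
Integrating over R: integral_0^1 integral_0^{1-x} (2*y) dy dx = 1/3.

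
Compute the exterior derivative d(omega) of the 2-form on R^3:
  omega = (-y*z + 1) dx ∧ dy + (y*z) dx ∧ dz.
d(omega) = (-y - z) dx ∧ dy ∧ dz

For a 2-form omega = sum_{i<j} g_{ij} dx_i ∧ dx_j, the exterior derivative is
  d(omega) = sum_{i<j} d(g_{ij}) ∧ dx_i ∧ dx_j = sum_{i<j, k} (∂g_{ij}/∂x_k) dx_k ∧ dx_i ∧ dx_j.
Expand each term, using dx_k ∧ dx_i ∧ dx_j = sgn(permutation) dx_{(a)} ∧ dx_{(b)} ∧ dx_{(c)} with (a < b < c) sorted:
  d(-y*z + 1) includes (∂/∂z)(-y*z + 1) dz = (-y) dz, which multiplied by dx ∧ dy gives (-y) dx ∧ dy ∧ dz
  d(y*z) includes (∂/∂y)(y*z) dy = (z) dy, which multiplied by dx ∧ dz gives (-z) dx ∧ dy ∧ dz
Collecting like 3-forms: d(omega) = (-y - z) dx ∧ dy ∧ dz.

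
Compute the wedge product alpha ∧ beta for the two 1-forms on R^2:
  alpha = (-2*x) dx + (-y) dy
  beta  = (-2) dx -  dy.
alpha ∧ beta = (2*x - 2*y) dx ∧ dy

Distribute the wedge, using dx_i ∧ dx_j = -dx_j ∧ dx_i and dx_i ∧ dx_i = 0. For each pair (i, j) with i < j, the coefficient of dx_i ∧ dx_j in alpha ∧ beta is (alpha_i * beta_j - alpha_j * beta_i). Collecting: alpha ∧ beta = (2*x - 2*y) dx ∧ dy.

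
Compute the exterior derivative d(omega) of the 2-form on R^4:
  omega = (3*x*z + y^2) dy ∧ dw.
d(omega) = (3*z) dx ∧ dy ∧ dw + (-3*x) dy ∧ dz ∧ dw

For a 2-form omega = sum_{i<j} g_{ij} dx_i ∧ dx_j, the exterior derivative is
  d(omega) = sum_{i<j} d(g_{ij}) ∧ dx_i ∧ dx_j = sum_{i<j, k} (∂g_{ij}/∂x_k) dx_k ∧ dx_i ∧ dx_j.
Expand each term, using dx_k ∧ dx_i ∧ dx_j = sgn(permutation) dx_{(a)} ∧ dx_{(b)} ∧ dx_{(c)} with (a < b < c) sorted:
  d(3*x*z + y^2) includes (∂/∂x)(3*x*z + y^2) dx = (3*z) dx, which multiplied by dy ∧ dw gives (3*z) dx ∧ dy ∧ dw
  d(3*x*z + y^2) includes (∂/∂z)(3*x*z + y^2) dz = (3*x) dz, which multiplied by dy ∧ dw gives (-3*x) dy ∧ dz ∧ dw
Collecting like 3-forms: d(omega) = (3*z) dx ∧ dy ∧ dw + (-3*x) dy ∧ dz ∧ dw.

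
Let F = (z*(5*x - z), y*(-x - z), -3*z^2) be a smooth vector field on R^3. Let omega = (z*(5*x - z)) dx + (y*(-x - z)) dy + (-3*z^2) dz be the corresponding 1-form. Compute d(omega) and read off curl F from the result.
d(omega) = (y) dy ∧ dz + (5*x - 2*z) dz ∧ dx + (-y) dx ∧ dy; curl F = (y, 5*x - 2*z, -y)

d omega = sum_{i<j} (∂f_j/∂x_i - ∂f_i/∂x_j) dx_i ∧ dx_j. Under the identification (dy ∧ dz, dz ∧ dx, dx ∧ dy) ↔ (e_x, e_y, e_z), the coefficients are exactly the components of curl F. Compute:
  ∂R/∂y - ∂Q/∂z = (0) - (-y) = y
  ∂P/∂z - ∂R/∂x = (5*x - 2*z) - (0) = 5*x - 2*z
  ∂Q/∂x - ∂P/∂y = (-y) - (0) = -y.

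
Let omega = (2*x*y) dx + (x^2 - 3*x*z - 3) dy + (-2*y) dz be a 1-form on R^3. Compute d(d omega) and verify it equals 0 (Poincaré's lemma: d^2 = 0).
d(d omega) = 0

Step 1: d omega = sum_{i<j} (∂f_j/∂x_i - ∂f_i/∂x_j) dx_i ∧ dx_j:
  coeff of dx ∧ dy: -3*z
  coeff of dx ∧ dz: 0
  coeff of dy ∧ dz: 3*x - 2
Step 2: Apply d again to each 2-form coefficient. The only possible 3-form in R^3 is dx ∧ dy ∧ dz, with coefficient
  ∂(coeff of dy∧dz)/∂x - ∂(coeff of dx∧dz)/∂y + ∂(coeff of dx∧dy)/∂z
  = ∂/∂x (3*x - 2) - ∂/∂y (0) + ∂/∂z (-3*z).
Each of these terms simplifies to sums of mixed partials that cancel in pairs. The result is 0 (by equality of mixed partials for smooth functions — Schwarz / Clairaut).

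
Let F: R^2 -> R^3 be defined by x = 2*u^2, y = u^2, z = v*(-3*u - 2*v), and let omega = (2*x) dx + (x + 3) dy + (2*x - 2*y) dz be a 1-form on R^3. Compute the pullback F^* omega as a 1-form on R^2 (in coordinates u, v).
F^* omega = (2*u*(10*u^2 - 3*u*v + 3)) du + (u^2*(-6*u - 8*v)) dv

Using F^*(f dg) = (f ∘ F) d(g ∘ F), substitute each coordinate x_i by F_i(u, v) in f_i, and replace dx_i by d F_i = (∂F_i/∂u) du + (∂F_i/∂v) dv.
  For the x component: f_1(F) = 4*u^2; d F_1 = (4*u) du + (0) dv
  For the y component: f_2(F) = 2*u^2 + 3; d F_2 = (2*u) du + (0) dv
  For the z component: f_3(F) = 2*u^2; d F_3 = (-3*v) du + (-3*u - 4*v) dv
Combining and collecting du, dv coefficients:
  coeff of du: 2*u*(10*u^2 - 3*u*v + 3)
  coeff of dv: u^2*(-6*u - 8*v)
F^* omega = (2*u*(10*u^2 - 3*u*v + 3)) du + (u^2*(-6*u - 8*v)) dv.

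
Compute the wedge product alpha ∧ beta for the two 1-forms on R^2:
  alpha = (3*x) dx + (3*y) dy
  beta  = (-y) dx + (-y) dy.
alpha ∧ beta = (3*y*(-x + y)) dx ∧ dy

Distribute the wedge, using dx_i ∧ dx_j = -dx_j ∧ dx_i and dx_i ∧ dx_i = 0. For each pair (i, j) with i < j, the coefficient of dx_i ∧ dx_j in alpha ∧ beta is (alpha_i * beta_j - alpha_j * beta_i). Collecting: alpha ∧ beta = (3*y*(-x + y)) dx ∧ dy.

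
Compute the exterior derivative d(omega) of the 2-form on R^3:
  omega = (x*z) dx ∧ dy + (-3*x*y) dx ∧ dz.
d(omega) = (4*x) dx ∧ dy ∧ dz

For a 2-form omega = sum_{i<j} g_{ij} dx_i ∧ dx_j, the exterior derivative is
  d(omega) = sum_{i<j} d(g_{ij}) ∧ dx_i ∧ dx_j = sum_{i<j, k} (∂g_{ij}/∂x_k) dx_k ∧ dx_i ∧ dx_j.
Expand each term, using dx_k ∧ dx_i ∧ dx_j = sgn(permutation) dx_{(a)} ∧ dx_{(b)} ∧ dx_{(c)} with (a < b < c) sorted:
  d(x*z) includes (∂/∂z)(x*z) dz = (x) dz, which multiplied by dx ∧ dy gives (x) dx ∧ dy ∧ dz
  d(-3*x*y) includes (∂/∂y)(-3*x*y) dy = (-3*x) dy, which multiplied by dx ∧ dz gives (3*x) dx ∧ dy ∧ dz
Collecting like 3-forms: d(omega) = (4*x) dx ∧ dy ∧ dz.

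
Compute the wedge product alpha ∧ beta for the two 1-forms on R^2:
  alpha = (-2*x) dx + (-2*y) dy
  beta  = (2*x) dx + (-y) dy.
alpha ∧ beta = (6*x*y) dx ∧ dy

Distribute the wedge, using dx_i ∧ dx_j = -dx_j ∧ dx_i and dx_i ∧ dx_i = 0. For each pair (i, j) with i < j, the coefficient of dx_i ∧ dx_j in alpha ∧ beta is (alpha_i * beta_j - alpha_j * beta_i). Collecting: alpha ∧ beta = (6*x*y) dx ∧ dy.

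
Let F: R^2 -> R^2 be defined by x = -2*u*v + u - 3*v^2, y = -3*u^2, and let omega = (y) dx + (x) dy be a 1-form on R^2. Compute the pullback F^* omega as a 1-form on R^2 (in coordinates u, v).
F^* omega = (9*u*(2*u*v - u + 2*v^2)) du + (6*u^2*(u + 3*v)) dv

Using F^*(f dg) = (f ∘ F) d(g ∘ F), substitute each coordinate x_i by F_i(u, v) in f_i, and replace dx_i by d F_i = (∂F_i/∂u) du + (∂F_i/∂v) dv.
  For the x component: f_1(F) = -3*u^2; d F_1 = (1 - 2*v) du + (-2*u - 6*v) dv
  For the y component: f_2(F) = -2*u*v + u - 3*v^2; d F_2 = (-6*u) du + (0) dv
Combining and collecting du, dv coefficients:
  coeff of du: 9*u*(2*u*v - u + 2*v^2)
  coeff of dv: 6*u^2*(u + 3*v)
F^* omega = (9*u*(2*u*v - u + 2*v^2)) du + (6*u^2*(u + 3*v)) dv.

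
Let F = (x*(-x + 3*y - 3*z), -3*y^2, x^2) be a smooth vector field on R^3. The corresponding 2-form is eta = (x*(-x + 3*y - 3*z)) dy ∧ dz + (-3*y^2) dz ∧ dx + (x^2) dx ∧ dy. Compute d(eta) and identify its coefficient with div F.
d(eta) = (-2*x - 3*y - 3*z) dx ∧ dy ∧ dz; div F = -2*x - 3*y - 3*z

For a 2-form in R^3 of the form above, applying d gives a 3-form with coefficient ∂P/∂x + ∂Q/∂y + ∂R/∂z:
  ∂P/∂x = -2*x + 3*y - 3*z
  ∂Q/∂y = -6*y
  ∂R/∂z = 0
Sum = -2*x - 3*y - 3*z, which is exactly div F.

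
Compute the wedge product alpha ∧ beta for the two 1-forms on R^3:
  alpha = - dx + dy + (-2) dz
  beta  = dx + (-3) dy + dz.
alpha ∧ beta = (2) dx ∧ dy + (1) dx ∧ dz + (-5) dy ∧ dz

Distribute the wedge, using dx_i ∧ dx_j = -dx_j ∧ dx_i and dx_i ∧ dx_i = 0. For each pair (i, j) with i < j, the coefficient of dx_i ∧ dx_j in alpha ∧ beta is (alpha_i * beta_j - alpha_j * beta_i). Collecting: alpha ∧ beta = (2) dx ∧ dy + (1) dx ∧ dz + (-5) dy ∧ dz.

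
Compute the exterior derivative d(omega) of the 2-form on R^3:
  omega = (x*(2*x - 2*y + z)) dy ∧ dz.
d(omega) = (4*x - 2*y + z) dx ∧ dy ∧ dz

For a 2-form omega = sum_{i<j} g_{ij} dx_i ∧ dx_j, the exterior derivative is
  d(omega) = sum_{i<j} d(g_{ij}) ∧ dx_i ∧ dx_j = sum_{i<j, k} (∂g_{ij}/∂x_k) dx_k ∧ dx_i ∧ dx_j.
Expand each term, using dx_k ∧ dx_i ∧ dx_j = sgn(permutation) dx_{(a)} ∧ dx_{(b)} ∧ dx_{(c)} with (a < b < c) sorted:
  d(x*(2*x - 2*y + z)) includes (∂/∂x)(x*(2*x - 2*y + z)) dx = (4*x - 2*y + z) dx, which multiplied by dy ∧ dz gives (4*x - 2*y + z) dx ∧ dy ∧ dz
Collecting like 3-forms: d(omega) = (4*x - 2*y + z) dx ∧ dy ∧ dz.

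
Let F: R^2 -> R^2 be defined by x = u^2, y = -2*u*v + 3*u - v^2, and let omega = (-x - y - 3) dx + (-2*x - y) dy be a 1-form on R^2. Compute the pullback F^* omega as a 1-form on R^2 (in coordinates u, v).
F^* omega = (-2*u^3 + 8*u^2*v - 12*u^2 - 2*u*v^2 + 12*u*v - 15*u - 2*v^3 + 3*v^2) du + (4*u^3 + 6*u^2 - 6*u*v^2 + 6*u*v - 2*v^3) dv

Using F^*(f dg) = (f ∘ F) d(g ∘ F), substitute each coordinate x_i by F_i(u, v) in f_i, and replace dx_i by d F_i = (∂F_i/∂u) du + (∂F_i/∂v) dv.
  For the x component: f_1(F) = -u^2 + 2*u*v - 3*u + v^2 - 3; d F_1 = (2*u) du + (0) dv
  For the y component: f_2(F) = -2*u^2 + 2*u*v - 3*u + v^2; d F_2 = (3 - 2*v) du + (-2*u - 2*v) dv
Combining and collecting du, dv coefficients:
  coeff of du: -2*u^3 + 8*u^2*v - 12*u^2 - 2*u*v^2 + 12*u*v - 15*u - 2*v^3 + 3*v^2
  coeff of dv: 4*u^3 + 6*u^2 - 6*u*v^2 + 6*u*v - 2*v^3
F^* omega = (-2*u^3 + 8*u^2*v - 12*u^2 - 2*u*v^2 + 12*u*v - 15*u - 2*v^3 + 3*v^2) du + (4*u^3 + 6*u^2 - 6*u*v^2 + 6*u*v - 2*v^3) dv.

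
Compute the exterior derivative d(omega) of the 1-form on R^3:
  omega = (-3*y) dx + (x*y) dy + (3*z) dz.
d(omega) = (y + 3) dx ∧ dy

For a 1-form omega = sum_i f_i dx_i, the exterior derivative is
  d(omega) = sum_{i < j} (∂f_j/∂x_i - ∂f_i/∂x_j) dx_i ∧ dx_j.
  coefficient of dx ∧ dy: ∂f_2/∂x - ∂f_1/∂y = ∂(x*y)/∂x - ∂(-3*y)/∂y = y + 3
Assembling: d(omega) = (y + 3) dx ∧ dy.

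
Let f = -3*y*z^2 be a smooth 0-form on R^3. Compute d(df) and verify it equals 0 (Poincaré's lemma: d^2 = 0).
d(df) = 0

Step 1: df = sum_i (∂f/∂x_i) dx_i = (0) dx + (-3*z^2) dy + (-6*y*z) dz.
Step 2: Apply d again. Using the 1-form formula, the coefficient of dx ∧ dy in d(df) is ∂^2 f/∂x ∂y - ∂^2 f/∂y ∂x = (0) - (0) = 0 (equality of mixed partials for smooth f).
Similarly for dx ∧ dz and dy ∧ dz — all coefficients vanish. So d(df) = 0.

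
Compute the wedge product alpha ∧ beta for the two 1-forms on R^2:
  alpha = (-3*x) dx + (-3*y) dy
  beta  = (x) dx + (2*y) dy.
alpha ∧ beta = (-3*x*y) dx ∧ dy

Distribute the wedge, using dx_i ∧ dx_j = -dx_j ∧ dx_i and dx_i ∧ dx_i = 0. For each pair (i, j) with i < j, the coefficient of dx_i ∧ dx_j in alpha ∧ beta is (alpha_i * beta_j - alpha_j * beta_i). Collecting: alpha ∧ beta = (-3*x*y) dx ∧ dy.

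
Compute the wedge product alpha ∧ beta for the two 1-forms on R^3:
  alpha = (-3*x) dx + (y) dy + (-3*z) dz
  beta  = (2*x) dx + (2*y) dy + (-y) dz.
alpha ∧ beta = (-8*x*y) dx ∧ dy + (3*x*(y + 2*z)) dx ∧ dz + (y*(-y + 6*z)) dy ∧ dz

Distribute the wedge, using dx_i ∧ dx_j = -dx_j ∧ dx_i and dx_i ∧ dx_i = 0. For each pair (i, j) with i < j, the coefficient of dx_i ∧ dx_j in alpha ∧ beta is (alpha_i * beta_j - alpha_j * beta_i). Collecting: alpha ∧ beta = (-8*x*y) dx ∧ dy + (3*x*(y + 2*z)) dx ∧ dz + (y*(-y + 6*z)) dy ∧ dz.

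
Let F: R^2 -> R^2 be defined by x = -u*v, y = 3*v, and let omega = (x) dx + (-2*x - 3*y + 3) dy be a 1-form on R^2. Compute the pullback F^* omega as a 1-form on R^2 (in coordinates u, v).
F^* omega = (u*v^2) du + (u^2*v + 6*u*v - 27*v + 9) dv

Using F^*(f dg) = (f ∘ F) d(g ∘ F), substitute each coordinate x_i by F_i(u, v) in f_i, and replace dx_i by d F_i = (∂F_i/∂u) du + (∂F_i/∂v) dv.
  For the x component: f_1(F) = -u*v; d F_1 = (-v) du + (-u) dv
  For the y component: f_2(F) = 2*u*v - 9*v + 3; d F_2 = (0) du + (3) dv
Combining and collecting du, dv coefficients:
  coeff of du: u*v^2
  coeff of dv: u^2*v + 6*u*v - 27*v + 9
F^* omega = (u*v^2) du + (u^2*v + 6*u*v - 27*v + 9) dv.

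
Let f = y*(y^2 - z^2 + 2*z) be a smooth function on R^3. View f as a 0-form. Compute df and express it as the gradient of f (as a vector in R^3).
df = (0) dx + (3*y^2 - z^2 + 2*z) dy + (2*y*(1 - z)) dz; grad f = (0, 3*y^2 - z^2 + 2*z, 2*y*(1 - z))

For a 0-form f, d f = (∂f/∂x) dx + (∂f/∂y) dy + (∂f/∂z) dz. The components of the vector representation are exactly the entries of grad f in Cartesian coordinates:
  ∂f/∂x = 0
  ∂f/∂y = 3*y^2 - z^2 + 2*z
  ∂f/∂z = 2*y*(1 - z).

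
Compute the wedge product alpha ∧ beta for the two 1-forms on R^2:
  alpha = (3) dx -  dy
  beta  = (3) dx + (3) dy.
alpha ∧ beta = (12) dx ∧ dy

Distribute the wedge, using dx_i ∧ dx_j = -dx_j ∧ dx_i and dx_i ∧ dx_i = 0. For each pair (i, j) with i < j, the coefficient of dx_i ∧ dx_j in alpha ∧ beta is (alpha_i * beta_j - alpha_j * beta_i). Collecting: alpha ∧ beta = (12) dx ∧ dy.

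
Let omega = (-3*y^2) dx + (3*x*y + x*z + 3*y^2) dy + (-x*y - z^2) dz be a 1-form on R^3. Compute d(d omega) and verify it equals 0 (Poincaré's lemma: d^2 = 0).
d(d omega) = 0

Step 1: d omega = sum_{i<j} (∂f_j/∂x_i - ∂f_i/∂x_j) dx_i ∧ dx_j:
  coeff of dx ∧ dy: 9*y + z
  coeff of dx ∧ dz: -y
  coeff of dy ∧ dz: -2*x
Step 2: Apply d again to each 2-form coefficient. The only possible 3-form in R^3 is dx ∧ dy ∧ dz, with coefficient
  ∂(coeff of dy∧dz)/∂x - ∂(coeff of dx∧dz)/∂y + ∂(coeff of dx∧dy)/∂z
  = ∂/∂x (-2*x) - ∂/∂y (-y) + ∂/∂z (9*y + z).
Each of these terms simplifies to sums of mixed partials that cancel in pairs. The result is 0 (by equality of mixed partials for smooth functions — Schwarz / Clairaut).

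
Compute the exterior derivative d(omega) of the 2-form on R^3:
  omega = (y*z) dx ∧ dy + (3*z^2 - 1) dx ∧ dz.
d(omega) = (y) dx ∧ dy ∧ dz

For a 2-form omega = sum_{i<j} g_{ij} dx_i ∧ dx_j, the exterior derivative is
  d(omega) = sum_{i<j} d(g_{ij}) ∧ dx_i ∧ dx_j = sum_{i<j, k} (∂g_{ij}/∂x_k) dx_k ∧ dx_i ∧ dx_j.
Expand each term, using dx_k ∧ dx_i ∧ dx_j = sgn(permutation) dx_{(a)} ∧ dx_{(b)} ∧ dx_{(c)} with (a < b < c) sorted:
  d(y*z) includes (∂/∂z)(y*z) dz = (y) dz, which multiplied by dx ∧ dy gives (y) dx ∧ dy ∧ dz
Collecting like 3-forms: d(omega) = (y) dx ∧ dy ∧ dz.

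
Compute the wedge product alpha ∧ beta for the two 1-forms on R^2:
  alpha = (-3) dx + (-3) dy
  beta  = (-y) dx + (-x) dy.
alpha ∧ beta = (3*x - 3*y) dx ∧ dy

Distribute the wedge, using dx_i ∧ dx_j = -dx_j ∧ dx_i and dx_i ∧ dx_i = 0. For each pair (i, j) with i < j, the coefficient of dx_i ∧ dx_j in alpha ∧ beta is (alpha_i * beta_j - alpha_j * beta_i). Collecting: alpha ∧ beta = (3*x - 3*y) dx ∧ dy.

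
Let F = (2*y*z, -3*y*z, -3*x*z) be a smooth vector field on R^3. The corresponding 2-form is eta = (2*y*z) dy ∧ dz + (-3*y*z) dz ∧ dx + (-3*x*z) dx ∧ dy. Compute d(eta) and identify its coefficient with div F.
d(eta) = (-3*x - 3*z) dx ∧ dy ∧ dz; div F = -3*x - 3*z

For a 2-form in R^3 of the form above, applying d gives a 3-form with coefficient ∂P/∂x + ∂Q/∂y + ∂R/∂z:
  ∂P/∂x = 0
  ∂Q/∂y = -3*z
  ∂R/∂z = -3*x
Sum = -3*x - 3*z, which is exactly div F.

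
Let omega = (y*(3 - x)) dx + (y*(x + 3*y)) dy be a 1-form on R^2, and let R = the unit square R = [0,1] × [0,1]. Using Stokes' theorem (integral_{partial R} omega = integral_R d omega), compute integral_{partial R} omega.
integral_(partial R) omega = -2

Stokes: integral_partial_R omega = integral_R d omega with d omega = (∂Q/∂x - ∂P/∂y) dx ∧ dy.
  ∂Q/∂x = y
  ∂P/∂y = 3 - x
  integrand = ∂Q/∂x - ∂P/∂y = x + y - 3.
Integrating over R: integral_0^1 integral_0^1 (x + y - 3) dx dy = -2.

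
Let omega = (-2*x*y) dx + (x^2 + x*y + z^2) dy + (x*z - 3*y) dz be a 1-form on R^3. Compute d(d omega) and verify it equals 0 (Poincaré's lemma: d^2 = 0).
d(d omega) = 0

Step 1: d omega = sum_{i<j} (∂f_j/∂x_i - ∂f_i/∂x_j) dx_i ∧ dx_j:
  coeff of dx ∧ dy: 4*x + y
  coeff of dx ∧ dz: z
  coeff of dy ∧ dz: -2*z - 3
Step 2: Apply d again to each 2-form coefficient. The only possible 3-form in R^3 is dx ∧ dy ∧ dz, with coefficient
  ∂(coeff of dy∧dz)/∂x - ∂(coeff of dx∧dz)/∂y + ∂(coeff of dx∧dy)/∂z
  = ∂/∂x (-2*z - 3) - ∂/∂y (z) + ∂/∂z (4*x + y).
Each of these terms simplifies to sums of mixed partials that cancel in pairs. The result is 0 (by equality of mixed partials for smooth functions — Schwarz / Clairaut).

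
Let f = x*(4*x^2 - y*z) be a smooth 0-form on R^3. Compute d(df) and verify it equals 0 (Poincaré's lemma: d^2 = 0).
d(df) = 0

Step 1: df = sum_i (∂f/∂x_i) dx_i = (12*x^2 - y*z) dx + (-x*z) dy + (-x*y) dz.
Step 2: Apply d again. Using the 1-form formula, the coefficient of dx ∧ dy in d(df) is ∂^2 f/∂x ∂y - ∂^2 f/∂y ∂x = (-z) - (-z) = 0 (equality of mixed partials for smooth f).
Similarly for dx ∧ dz and dy ∧ dz — all coefficients vanish. So d(df) = 0.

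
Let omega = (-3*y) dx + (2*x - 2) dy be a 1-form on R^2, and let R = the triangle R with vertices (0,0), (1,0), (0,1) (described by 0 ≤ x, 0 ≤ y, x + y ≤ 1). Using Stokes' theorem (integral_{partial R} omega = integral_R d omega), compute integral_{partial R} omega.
integral_(partial R) omega = 5/2

Stokes: integral_partial_R omega = integral_R d omega with d omega = (∂Q/∂x - ∂P/∂y) dx ∧ dy.
  ∂Q/∂x = 2
  ∂P/∂y = -3
  integrand = ∂Q/∂x - ∂P/∂y = 5.
Integrating over R: integral_0^1 integral_0^{1-x} (5) dy dx = 5/2.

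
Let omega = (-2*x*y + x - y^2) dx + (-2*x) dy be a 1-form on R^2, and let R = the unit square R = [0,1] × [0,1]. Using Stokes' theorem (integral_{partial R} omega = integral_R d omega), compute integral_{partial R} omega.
integral_(partial R) omega = 0

Stokes: integral_partial_R omega = integral_R d omega with d omega = (∂Q/∂x - ∂P/∂y) dx ∧ dy.
  ∂Q/∂x = -2
  ∂P/∂y = -2*x - 2*y
  integrand = ∂Q/∂x - ∂P/∂y = 2*x + 2*y - 2.
Integrating over R: integral_0^1 integral_0^1 (2*x + 2*y - 2) dx dy = 0.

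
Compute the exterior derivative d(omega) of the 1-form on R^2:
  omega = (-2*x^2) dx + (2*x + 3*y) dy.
d(omega) = (2) dx ∧ dy

For a 1-form omega = sum_i f_i dx_i, the exterior derivative is
  d(omega) = sum_{i < j} (∂f_j/∂x_i - ∂f_i/∂x_j) dx_i ∧ dx_j.
  coefficient of dx ∧ dy: ∂f_2/∂x - ∂f_1/∂y = ∂(2*x + 3*y)/∂x - ∂(-2*x^2)/∂y = 2
Assembling: d(omega) = (2) dx ∧ dy.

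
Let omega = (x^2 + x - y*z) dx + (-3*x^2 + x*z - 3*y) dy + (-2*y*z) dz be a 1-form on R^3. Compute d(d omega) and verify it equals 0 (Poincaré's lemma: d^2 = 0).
d(d omega) = 0

Step 1: d omega = sum_{i<j} (∂f_j/∂x_i - ∂f_i/∂x_j) dx_i ∧ dx_j:
  coeff of dx ∧ dy: -6*x + 2*z
  coeff of dx ∧ dz: y
  coeff of dy ∧ dz: -x - 2*z
Step 2: Apply d again to each 2-form coefficient. The only possible 3-form in R^3 is dx ∧ dy ∧ dz, with coefficient
  ∂(coeff of dy∧dz)/∂x - ∂(coeff of dx∧dz)/∂y + ∂(coeff of dx∧dy)/∂z
  = ∂/∂x (-x - 2*z) - ∂/∂y (y) + ∂/∂z (-6*x + 2*z).
Each of these terms simplifies to sums of mixed partials that cancel in pairs. The result is 0 (by equality of mixed partials for smooth functions — Schwarz / Clairaut).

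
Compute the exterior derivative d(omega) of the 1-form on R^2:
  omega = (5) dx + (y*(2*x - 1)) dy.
d(omega) = (2*y) dx ∧ dy

For a 1-form omega = sum_i f_i dx_i, the exterior derivative is
  d(omega) = sum_{i < j} (∂f_j/∂x_i - ∂f_i/∂x_j) dx_i ∧ dx_j.
  coefficient of dx ∧ dy: ∂f_2/∂x - ∂f_1/∂y = ∂(y*(2*x - 1))/∂x - ∂(5)/∂y = 2*y
Assembling: d(omega) = (2*y) dx ∧ dy.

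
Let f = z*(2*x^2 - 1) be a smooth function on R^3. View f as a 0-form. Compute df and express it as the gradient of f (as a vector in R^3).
df = (4*x*z) dx + (0) dy + (2*x^2 - 1) dz; grad f = (4*x*z, 0, 2*x^2 - 1)

For a 0-form f, d f = (∂f/∂x) dx + (∂f/∂y) dy + (∂f/∂z) dz. The components of the vector representation are exactly the entries of grad f in Cartesian coordinates:
  ∂f/∂x = 4*x*z
  ∂f/∂y = 0
  ∂f/∂z = 2*x^2 - 1.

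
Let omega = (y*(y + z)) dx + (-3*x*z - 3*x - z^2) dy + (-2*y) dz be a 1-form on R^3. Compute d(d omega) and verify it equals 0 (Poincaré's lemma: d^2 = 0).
d(d omega) = 0

Step 1: d omega = sum_{i<j} (∂f_j/∂x_i - ∂f_i/∂x_j) dx_i ∧ dx_j:
  coeff of dx ∧ dy: -2*y - 4*z - 3
  coeff of dx ∧ dz: -y
  coeff of dy ∧ dz: 3*x + 2*z - 2
Step 2: Apply d again to each 2-form coefficient. The only possible 3-form in R^3 is dx ∧ dy ∧ dz, with coefficient
  ∂(coeff of dy∧dz)/∂x - ∂(coeff of dx∧dz)/∂y + ∂(coeff of dx∧dy)/∂z
  = ∂/∂x (3*x + 2*z - 2) - ∂/∂y (-y) + ∂/∂z (-2*y - 4*z - 3).
Each of these terms simplifies to sums of mixed partials that cancel in pairs. The result is 0 (by equality of mixed partials for smooth functions — Schwarz / Clairaut).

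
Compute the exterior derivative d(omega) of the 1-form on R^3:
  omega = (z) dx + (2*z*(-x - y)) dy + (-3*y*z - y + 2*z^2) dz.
d(omega) = (-2*z) dx ∧ dy + (-1) dx ∧ dz + (2*x + 2*y - 3*z - 1) dy ∧ dz

For a 1-form omega = sum_i f_i dx_i, the exterior derivative is
  d(omega) = sum_{i < j} (∂f_j/∂x_i - ∂f_i/∂x_j) dx_i ∧ dx_j.
  coefficient of dx ∧ dy: ∂f_2/∂x - ∂f_1/∂y = ∂(2*z*(-x - y))/∂x - ∂(z)/∂y = -2*z
  coefficient of dx ∧ dz: ∂f_3/∂x - ∂f_1/∂z = ∂(-3*y*z - y + 2*z^2)/∂x - ∂(z)/∂z = -1
  coefficient of dy ∧ dz: ∂f_3/∂y - ∂f_2/∂z = ∂(-3*y*z - y + 2*z^2)/∂y - ∂(2*z*(-x - y))/∂z = 2*x + 2*y - 3*z - 1
Assembling: d(omega) = (-2*z) dx ∧ dy + (-1) dx ∧ dz + (2*x + 2*y - 3*z - 1) dy ∧ dz.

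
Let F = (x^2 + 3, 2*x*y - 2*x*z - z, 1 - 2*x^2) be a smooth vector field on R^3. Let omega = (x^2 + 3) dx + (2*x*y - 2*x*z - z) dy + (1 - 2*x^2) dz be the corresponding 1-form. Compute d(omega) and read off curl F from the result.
d(omega) = (2*x + 1) dy ∧ dz + (4*x) dz ∧ dx + (2*y - 2*z) dx ∧ dy; curl F = (2*x + 1, 4*x, 2*y - 2*z)

d omega = sum_{i<j} (∂f_j/∂x_i - ∂f_i/∂x_j) dx_i ∧ dx_j. Under the identification (dy ∧ dz, dz ∧ dx, dx ∧ dy) ↔ (e_x, e_y, e_z), the coefficients are exactly the components of curl F. Compute:
  ∂R/∂y - ∂Q/∂z = (0) - (-2*x - 1) = 2*x + 1
  ∂P/∂z - ∂R/∂x = (0) - (-4*x) = 4*x
  ∂Q/∂x - ∂P/∂y = (2*y - 2*z) - (0) = 2*y - 2*z.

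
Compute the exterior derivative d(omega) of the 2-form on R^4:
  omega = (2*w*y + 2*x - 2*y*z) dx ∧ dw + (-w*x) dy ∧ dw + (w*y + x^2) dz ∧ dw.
d(omega) = (-3*w + 2*z) dx ∧ dy ∧ dw + (2*x + 2*y) dx ∧ dz ∧ dw + (w) dy ∧ dz ∧ dw

For a 2-form omega = sum_{i<j} g_{ij} dx_i ∧ dx_j, the exterior derivative is
  d(omega) = sum_{i<j} d(g_{ij}) ∧ dx_i ∧ dx_j = sum_{i<j, k} (∂g_{ij}/∂x_k) dx_k ∧ dx_i ∧ dx_j.
Expand each term, using dx_k ∧ dx_i ∧ dx_j = sgn(permutation) dx_{(a)} ∧ dx_{(b)} ∧ dx_{(c)} with (a < b < c) sorted:
  d(2*w*y + 2*x - 2*y*z) includes (∂/∂y)(2*w*y + 2*x - 2*y*z) dy = (2*w - 2*z) dy, which multiplied by dx ∧ dw gives (-2*w + 2*z) dx ∧ dy ∧ dw
  d(2*w*y + 2*x - 2*y*z) includes (∂/∂z)(2*w*y + 2*x - 2*y*z) dz = (-2*y) dz, which multiplied by dx ∧ dw gives (2*y) dx ∧ dz ∧ dw
  d(-w*x) includes (∂/∂x)(-w*x) dx = (-w) dx, which multiplied by dy ∧ dw gives (-w) dx ∧ dy ∧ dw
  d(w*y + x^2) includes (∂/∂x)(w*y + x^2) dx = (2*x) dx, which multiplied by dz ∧ dw gives (2*x) dx ∧ dz ∧ dw
  d(w*y + x^2) includes (∂/∂y)(w*y + x^2) dy = (w) dy, which multiplied by dz ∧ dw gives (w) dy ∧ dz ∧ dw
Collecting like 3-forms: d(omega) = (-3*w + 2*z) dx ∧ dy ∧ dw + (2*x + 2*y) dx ∧ dz ∧ dw + (w) dy ∧ dz ∧ dw.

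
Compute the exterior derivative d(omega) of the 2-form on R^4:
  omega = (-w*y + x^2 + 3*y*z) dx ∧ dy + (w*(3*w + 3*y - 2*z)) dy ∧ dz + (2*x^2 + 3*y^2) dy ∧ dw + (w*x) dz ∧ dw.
d(omega) = (3*y) dx ∧ dy ∧ dz + (4*x - y) dx ∧ dy ∧ dw + (6*w + 3*y - 2*z) dy ∧ dz ∧ dw + (w) dx ∧ dz ∧ dw

For a 2-form omega = sum_{i<j} g_{ij} dx_i ∧ dx_j, the exterior derivative is
  d(omega) = sum_{i<j} d(g_{ij}) ∧ dx_i ∧ dx_j = sum_{i<j, k} (∂g_{ij}/∂x_k) dx_k ∧ dx_i ∧ dx_j.
Expand each term, using dx_k ∧ dx_i ∧ dx_j = sgn(permutation) dx_{(a)} ∧ dx_{(b)} ∧ dx_{(c)} with (a < b < c) sorted:
  d(-w*y + x^2 + 3*y*z) includes (∂/∂z)(-w*y + x^2 + 3*y*z) dz = (3*y) dz, which multiplied by dx ∧ dy gives (3*y) dx ∧ dy ∧ dz
  d(-w*y + x^2 + 3*y*z) includes (∂/∂w)(-w*y + x^2 + 3*y*z) dw = (-y) dw, which multiplied by dx ∧ dy gives (-y) dx ∧ dy ∧ dw
  d(w*(3*w + 3*y - 2*z)) includes (∂/∂w)(w*(3*w + 3*y - 2*z)) dw = (6*w + 3*y - 2*z) dw, which multiplied by dy ∧ dz gives (6*w + 3*y - 2*z) dy ∧ dz ∧ dw
  d(2*x^2 + 3*y^2) includes (∂/∂x)(2*x^2 + 3*y^2) dx = (4*x) dx, which multiplied by dy ∧ dw gives (4*x) dx ∧ dy ∧ dw
  d(w*x) includes (∂/∂x)(w*x) dx = (w) dx, which multiplied by dz ∧ dw gives (w) dx ∧ dz ∧ dw
Collecting like 3-forms: d(omega) = (3*y) dx ∧ dy ∧ dz + (4*x - y) dx ∧ dy ∧ dw + (6*w + 3*y - 2*z) dy ∧ dz ∧ dw + (w) dx ∧ dz ∧ dw.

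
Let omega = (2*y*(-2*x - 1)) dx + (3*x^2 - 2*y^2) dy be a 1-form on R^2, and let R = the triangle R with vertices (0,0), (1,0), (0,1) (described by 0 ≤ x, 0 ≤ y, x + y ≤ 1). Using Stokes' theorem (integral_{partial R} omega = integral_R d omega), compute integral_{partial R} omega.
integral_(partial R) omega = 8/3

Stokes: integral_partial_R omega = integral_R d omega with d omega = (∂Q/∂x - ∂P/∂y) dx ∧ dy.
  ∂Q/∂x = 6*x
  ∂P/∂y = -4*x - 2
  integrand = ∂Q/∂x - ∂P/∂y = 10*x + 2.
Integrating over R: integral_0^1 integral_0^{1-x} (10*x + 2) dy dx = 8/3.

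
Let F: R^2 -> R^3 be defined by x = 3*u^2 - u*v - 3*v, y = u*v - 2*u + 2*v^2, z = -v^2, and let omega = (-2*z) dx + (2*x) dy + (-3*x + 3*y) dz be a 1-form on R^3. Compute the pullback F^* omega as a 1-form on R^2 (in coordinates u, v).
F^* omega = (6*u^2*v - 12*u^2 + 10*u*v^2 + 4*u*v - 2*v^3 - 6*v^2 + 12*v) du + (6*u^3 + 40*u^2*v - 22*u*v^2 + 6*u*v - 12*v^3 - 48*v^2) dv

Using F^*(f dg) = (f ∘ F) d(g ∘ F), substitute each coordinate x_i by F_i(u, v) in f_i, and replace dx_i by d F_i = (∂F_i/∂u) du + (∂F_i/∂v) dv.
  For the x component: f_1(F) = 2*v^2; d F_1 = (6*u - v) du + (-u - 3) dv
  For the y component: f_2(F) = 6*u^2 - 2*u*v - 6*v; d F_2 = (v - 2) du + (u + 4*v) dv
  For the z component: f_3(F) = -9*u^2 + 6*u*v - 6*u + 6*v^2 + 9*v; d F_3 = (0) du + (-2*v) dv
Combining and collecting du, dv coefficients:
  coeff of du: 6*u^2*v - 12*u^2 + 10*u*v^2 + 4*u*v - 2*v^3 - 6*v^2 + 12*v
  coeff of dv: 6*u^3 + 40*u^2*v - 22*u*v^2 + 6*u*v - 12*v^3 - 48*v^2
F^* omega = (6*u^2*v - 12*u^2 + 10*u*v^2 + 4*u*v - 2*v^3 - 6*v^2 + 12*v) du + (6*u^3 + 40*u^2*v - 22*u*v^2 + 6*u*v - 12*v^3 - 48*v^2) dv.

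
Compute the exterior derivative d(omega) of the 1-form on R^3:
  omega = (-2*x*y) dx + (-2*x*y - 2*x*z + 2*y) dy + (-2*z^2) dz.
d(omega) = (2*x - 2*y - 2*z) dx ∧ dy + (2*x) dy ∧ dz

For a 1-form omega = sum_i f_i dx_i, the exterior derivative is
  d(omega) = sum_{i < j} (∂f_j/∂x_i - ∂f_i/∂x_j) dx_i ∧ dx_j.
  coefficient of dx ∧ dy: ∂f_2/∂x - ∂f_1/∂y = ∂(-2*x*y - 2*x*z + 2*y)/∂x - ∂(-2*x*y)/∂y = 2*x - 2*y - 2*z
  coefficient of dy ∧ dz: ∂f_3/∂y - ∂f_2/∂z = ∂(-2*z^2)/∂y - ∂(-2*x*y - 2*x*z + 2*y)/∂z = 2*x
Assembling: d(omega) = (2*x - 2*y - 2*z) dx ∧ dy + (2*x) dy ∧ dz.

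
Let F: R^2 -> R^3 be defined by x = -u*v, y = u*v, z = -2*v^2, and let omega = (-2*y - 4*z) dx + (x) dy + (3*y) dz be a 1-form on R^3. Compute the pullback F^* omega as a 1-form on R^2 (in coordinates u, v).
F^* omega = (v^2*(u - 8*v)) du + (u*v*(u - 20*v)) dv

Using F^*(f dg) = (f ∘ F) d(g ∘ F), substitute each coordinate x_i by F_i(u, v) in f_i, and replace dx_i by d F_i = (∂F_i/∂u) du + (∂F_i/∂v) dv.
  For the x component: f_1(F) = 2*v*(-u + 4*v); d F_1 = (-v) du + (-u) dv
  For the y component: f_2(F) = -u*v; d F_2 = (v) du + (u) dv
  For the z component: f_3(F) = 3*u*v; d F_3 = (0) du + (-4*v) dv
Combining and collecting du, dv coefficients:
  coeff of du: v^2*(u - 8*v)
  coeff of dv: u*v*(u - 20*v)
F^* omega = (v^2*(u - 8*v)) du + (u*v*(u - 20*v)) dv.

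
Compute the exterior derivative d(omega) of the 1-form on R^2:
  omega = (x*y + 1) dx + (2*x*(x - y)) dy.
d(omega) = (3*x - 2*y) dx ∧ dy

For a 1-form omega = sum_i f_i dx_i, the exterior derivative is
  d(omega) = sum_{i < j} (∂f_j/∂x_i - ∂f_i/∂x_j) dx_i ∧ dx_j.
  coefficient of dx ∧ dy: ∂f_2/∂x - ∂f_1/∂y = ∂(2*x*(x - y))/∂x - ∂(x*y + 1)/∂y = 3*x - 2*y
Assembling: d(omega) = (3*x - 2*y) dx ∧ dy.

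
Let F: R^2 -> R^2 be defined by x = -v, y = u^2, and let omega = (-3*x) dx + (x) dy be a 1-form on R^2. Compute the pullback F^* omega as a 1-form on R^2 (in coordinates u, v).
F^* omega = (-2*u*v) du + (-3*v) dv

Using F^*(f dg) = (f ∘ F) d(g ∘ F), substitute each coordinate x_i by F_i(u, v) in f_i, and replace dx_i by d F_i = (∂F_i/∂u) du + (∂F_i/∂v) dv.
  For the x component: f_1(F) = 3*v; d F_1 = (0) du + (-1) dv
  For the y component: f_2(F) = -v; d F_2 = (2*u) du + (0) dv
Combining and collecting du, dv coefficients:
  coeff of du: -2*u*v
  coeff of dv: -3*v
F^* omega = (-2*u*v) du + (-3*v) dv.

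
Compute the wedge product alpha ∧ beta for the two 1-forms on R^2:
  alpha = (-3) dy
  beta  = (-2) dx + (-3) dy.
alpha ∧ beta = (-6) dx ∧ dy

Distribute the wedge, using dx_i ∧ dx_j = -dx_j ∧ dx_i and dx_i ∧ dx_i = 0. For each pair (i, j) with i < j, the coefficient of dx_i ∧ dx_j in alpha ∧ beta is (alpha_i * beta_j - alpha_j * beta_i). Collecting: alpha ∧ beta = (-6) dx ∧ dy.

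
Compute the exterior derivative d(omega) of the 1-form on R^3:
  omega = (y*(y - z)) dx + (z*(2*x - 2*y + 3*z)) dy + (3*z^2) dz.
d(omega) = (-2*y + 3*z) dx ∧ dy + (y) dx ∧ dz + (-2*x + 2*y - 6*z) dy ∧ dz

For a 1-form omega = sum_i f_i dx_i, the exterior derivative is
  d(omega) = sum_{i < j} (∂f_j/∂x_i - ∂f_i/∂x_j) dx_i ∧ dx_j.
  coefficient of dx ∧ dy: ∂f_2/∂x - ∂f_1/∂y = ∂(z*(2*x - 2*y + 3*z))/∂x - ∂(y*(y - z))/∂y = -2*y + 3*z
  coefficient of dx ∧ dz: ∂f_3/∂x - ∂f_1/∂z = ∂(3*z^2)/∂x - ∂(y*(y - z))/∂z = y
  coefficient of dy ∧ dz: ∂f_3/∂y - ∂f_2/∂z = ∂(3*z^2)/∂y - ∂(z*(2*x - 2*y + 3*z))/∂z = -2*x + 2*y - 6*z
Assembling: d(omega) = (-2*y + 3*z) dx ∧ dy + (y) dx ∧ dz + (-2*x + 2*y - 6*z) dy ∧ dz.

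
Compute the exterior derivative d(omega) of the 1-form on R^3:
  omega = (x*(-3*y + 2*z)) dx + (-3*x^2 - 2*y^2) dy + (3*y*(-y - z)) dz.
d(omega) = (-3*x) dx ∧ dy + (-2*x) dx ∧ dz + (-6*y - 3*z) dy ∧ dz

For a 1-form omega = sum_i f_i dx_i, the exterior derivative is
  d(omega) = sum_{i < j} (∂f_j/∂x_i - ∂f_i/∂x_j) dx_i ∧ dx_j.
  coefficient of dx ∧ dy: ∂f_2/∂x - ∂f_1/∂y = ∂(-3*x^2 - 2*y^2)/∂x - ∂(x*(-3*y + 2*z))/∂y = -3*x
  coefficient of dx ∧ dz: ∂f_3/∂x - ∂f_1/∂z = ∂(3*y*(-y - z))/∂x - ∂(x*(-3*y + 2*z))/∂z = -2*x
  coefficient of dy ∧ dz: ∂f_3/∂y - ∂f_2/∂z = ∂(3*y*(-y - z))/∂y - ∂(-3*x^2 - 2*y^2)/∂z = -6*y - 3*z
Assembling: d(omega) = (-3*x) dx ∧ dy + (-2*x) dx ∧ dz + (-6*y - 3*z) dy ∧ dz.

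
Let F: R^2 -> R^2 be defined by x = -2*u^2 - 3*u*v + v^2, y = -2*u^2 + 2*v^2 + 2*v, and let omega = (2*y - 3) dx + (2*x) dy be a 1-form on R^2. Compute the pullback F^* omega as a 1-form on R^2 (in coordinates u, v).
F^* omega = (32*u^3 + 36*u^2*v - 24*u*v^2 - 16*u*v + 12*u - 12*v^3 - 12*v^2 + 9*v) du + (12*u^3 - 24*u^2*v - 8*u^2 - 36*u*v^2 - 24*u*v + 9*u + 16*v^3 + 12*v^2 - 6*v) dv

Using F^*(f dg) = (f ∘ F) d(g ∘ F), substitute each coordinate x_i by F_i(u, v) in f_i, and replace dx_i by d F_i = (∂F_i/∂u) du + (∂F_i/∂v) dv.
  For the x component: f_1(F) = -4*u^2 + 4*v^2 + 4*v - 3; d F_1 = (-4*u - 3*v) du + (-3*u + 2*v) dv
  For the y component: f_2(F) = -4*u^2 - 6*u*v + 2*v^2; d F_2 = (-4*u) du + (4*v + 2) dv
Combining and collecting du, dv coefficients:
  coeff of du: 32*u^3 + 36*u^2*v - 24*u*v^2 - 16*u*v + 12*u - 12*v^3 - 12*v^2 + 9*v
  coeff of dv: 12*u^3 - 24*u^2*v - 8*u^2 - 36*u*v^2 - 24*u*v + 9*u + 16*v^3 + 12*v^2 - 6*v
F^* omega = (32*u^3 + 36*u^2*v - 24*u*v^2 - 16*u*v + 12*u - 12*v^3 - 12*v^2 + 9*v) du + (12*u^3 - 24*u^2*v - 8*u^2 - 36*u*v^2 - 24*u*v + 9*u + 16*v^3 + 12*v^2 - 6*v) dv.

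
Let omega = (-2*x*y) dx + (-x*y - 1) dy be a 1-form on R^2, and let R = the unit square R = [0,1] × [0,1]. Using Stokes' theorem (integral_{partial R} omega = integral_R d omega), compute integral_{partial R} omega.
integral_(partial R) omega = 1/2

Stokes: integral_partial_R omega = integral_R d omega with d omega = (∂Q/∂x - ∂P/∂y) dx ∧ dy.
  ∂Q/∂x = -y
  ∂P/∂y = -2*x
  integrand = ∂Q/∂x - ∂P/∂y = 2*x - y.
Integrating over R: integral_0^1 integral_0^1 (2*x - y) dx dy = 1/2.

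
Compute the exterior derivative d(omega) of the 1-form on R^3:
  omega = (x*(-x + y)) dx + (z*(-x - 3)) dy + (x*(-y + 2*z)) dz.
d(omega) = (-x - z) dx ∧ dy + (-y + 2*z) dx ∧ dz + (3) dy ∧ dz

For a 1-form omega = sum_i f_i dx_i, the exterior derivative is
  d(omega) = sum_{i < j} (∂f_j/∂x_i - ∂f_i/∂x_j) dx_i ∧ dx_j.
  coefficient of dx ∧ dy: ∂f_2/∂x - ∂f_1/∂y = ∂(z*(-x - 3))/∂x - ∂(x*(-x + y))/∂y = -x - z
  coefficient of dx ∧ dz: ∂f_3/∂x - ∂f_1/∂z = ∂(x*(-y + 2*z))/∂x - ∂(x*(-x + y))/∂z = -y + 2*z
  coefficient of dy ∧ dz: ∂f_3/∂y - ∂f_2/∂z = ∂(x*(-y + 2*z))/∂y - ∂(z*(-x - 3))/∂z = 3
Assembling: d(omega) = (-x - z) dx ∧ dy + (-y + 2*z) dx ∧ dz + (3) dy ∧ dz.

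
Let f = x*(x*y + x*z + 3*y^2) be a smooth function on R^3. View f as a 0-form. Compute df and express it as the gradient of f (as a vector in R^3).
df = (2*x*y + 2*x*z + 3*y^2) dx + (x*(x + 6*y)) dy + (x^2) dz; grad f = (2*x*y + 2*x*z + 3*y^2, x*(x + 6*y), x^2)

For a 0-form f, d f = (∂f/∂x) dx + (∂f/∂y) dy + (∂f/∂z) dz. The components of the vector representation are exactly the entries of grad f in Cartesian coordinates:
  ∂f/∂x = 2*x*y + 2*x*z + 3*y^2
  ∂f/∂y = x*(x + 6*y)
  ∂f/∂z = x^2.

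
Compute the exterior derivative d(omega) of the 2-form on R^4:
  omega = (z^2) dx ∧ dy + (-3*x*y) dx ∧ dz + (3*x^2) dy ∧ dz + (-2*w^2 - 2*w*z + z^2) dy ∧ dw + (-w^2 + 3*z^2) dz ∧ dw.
d(omega) = (9*x + 2*z) dx ∧ dy ∧ dz + (2*w - 2*z) dy ∧ dz ∧ dw

For a 2-form omega = sum_{i<j} g_{ij} dx_i ∧ dx_j, the exterior derivative is
  d(omega) = sum_{i<j} d(g_{ij}) ∧ dx_i ∧ dx_j = sum_{i<j, k} (∂g_{ij}/∂x_k) dx_k ∧ dx_i ∧ dx_j.
Expand each term, using dx_k ∧ dx_i ∧ dx_j = sgn(permutation) dx_{(a)} ∧ dx_{(b)} ∧ dx_{(c)} with (a < b < c) sorted:
  d(z^2) includes (∂/∂z)(z^2) dz = (2*z) dz, which multiplied by dx ∧ dy gives (2*z) dx ∧ dy ∧ dz
  d(-3*x*y) includes (∂/∂y)(-3*x*y) dy = (-3*x) dy, which multiplied by dx ∧ dz gives (3*x) dx ∧ dy ∧ dz
  d(3*x^2) includes (∂/∂x)(3*x^2) dx = (6*x) dx, which multiplied by dy ∧ dz gives (6*x) dx ∧ dy ∧ dz
  d(-2*w^2 - 2*w*z + z^2) includes (∂/∂z)(-2*w^2 - 2*w*z + z^2) dz = (-2*w + 2*z) dz, which multiplied by dy ∧ dw gives (2*w - 2*z) dy ∧ dz ∧ dw
Collecting like 3-forms: d(omega) = (9*x + 2*z) dx ∧ dy ∧ dz + (2*w - 2*z) dy ∧ dz ∧ dw.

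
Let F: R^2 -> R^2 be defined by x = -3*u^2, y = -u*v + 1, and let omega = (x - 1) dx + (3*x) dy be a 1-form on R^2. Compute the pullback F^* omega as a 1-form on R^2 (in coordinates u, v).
F^* omega = (3*u*(6*u^2 + 3*u*v + 2)) du + (9*u^3) dv

Using F^*(f dg) = (f ∘ F) d(g ∘ F), substitute each coordinate x_i by F_i(u, v) in f_i, and replace dx_i by d F_i = (∂F_i/∂u) du + (∂F_i/∂v) dv.
  For the x component: f_1(F) = -3*u^2 - 1; d F_1 = (-6*u) du + (0) dv
  For the y component: f_2(F) = -9*u^2; d F_2 = (-v) du + (-u) dv
Combining and collecting du, dv coefficients:
  coeff of du: 3*u*(6*u^2 + 3*u*v + 2)
  coeff of dv: 9*u^3
F^* omega = (3*u*(6*u^2 + 3*u*v + 2)) du + (9*u^3) dv.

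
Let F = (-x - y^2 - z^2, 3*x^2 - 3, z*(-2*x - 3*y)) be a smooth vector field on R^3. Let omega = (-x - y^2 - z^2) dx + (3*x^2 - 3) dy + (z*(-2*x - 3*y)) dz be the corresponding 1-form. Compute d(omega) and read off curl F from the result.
d(omega) = (-3*z) dy ∧ dz + (0) dz ∧ dx + (6*x + 2*y) dx ∧ dy; curl F = (-3*z, 0, 6*x + 2*y)

d omega = sum_{i<j} (∂f_j/∂x_i - ∂f_i/∂x_j) dx_i ∧ dx_j. Under the identification (dy ∧ dz, dz ∧ dx, dx ∧ dy) ↔ (e_x, e_y, e_z), the coefficients are exactly the components of curl F. Compute:
  ∂R/∂y - ∂Q/∂z = (-3*z) - (0) = -3*z
  ∂P/∂z - ∂R/∂x = (-2*z) - (-2*z) = 0
  ∂Q/∂x - ∂P/∂y = (6*x) - (-2*y) = 6*x + 2*y.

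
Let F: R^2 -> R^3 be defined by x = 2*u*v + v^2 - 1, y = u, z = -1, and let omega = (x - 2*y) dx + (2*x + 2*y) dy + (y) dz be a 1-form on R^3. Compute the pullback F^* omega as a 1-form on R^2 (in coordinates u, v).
F^* omega = (4*u*v^2 + 2*u + 2*v^3 + 2*v^2 - 2*v - 2) du + (4*u^2*v - 4*u^2 + 6*u*v^2 - 4*u*v - 2*u + 2*v^3 - 2*v) dv

Using F^*(f dg) = (f ∘ F) d(g ∘ F), substitute each coordinate x_i by F_i(u, v) in f_i, and replace dx_i by d F_i = (∂F_i/∂u) du + (∂F_i/∂v) dv.
  For the x component: f_1(F) = 2*u*v - 2*u + v^2 - 1; d F_1 = (2*v) du + (2*u + 2*v) dv
  For the y component: f_2(F) = 4*u*v + 2*u + 2*v^2 - 2; d F_2 = (1) du + (0) dv
  For the z component: f_3(F) = u; d F_3 = (0) du + (0) dv
Combining and collecting du, dv coefficients:
  coeff of du: 4*u*v^2 + 2*u + 2*v^3 + 2*v^2 - 2*v - 2
  coeff of dv: 4*u^2*v - 4*u^2 + 6*u*v^2 - 4*u*v - 2*u + 2*v^3 - 2*v
F^* omega = (4*u*v^2 + 2*u + 2*v^3 + 2*v^2 - 2*v - 2) du + (4*u^2*v - 4*u^2 + 6*u*v^2 - 4*u*v - 2*u + 2*v^3 - 2*v) dv.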